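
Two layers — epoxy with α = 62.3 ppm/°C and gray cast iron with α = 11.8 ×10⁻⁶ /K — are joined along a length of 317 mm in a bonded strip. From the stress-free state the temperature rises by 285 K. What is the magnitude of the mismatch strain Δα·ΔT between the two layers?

0.0144

Δα = |62.3 − 11.8|×10⁻⁶/K = 50.5×10⁻⁶/K.
Mismatch strain = Δα·ΔT = 50.5×10⁻⁶ × 285.0 = 0.0144.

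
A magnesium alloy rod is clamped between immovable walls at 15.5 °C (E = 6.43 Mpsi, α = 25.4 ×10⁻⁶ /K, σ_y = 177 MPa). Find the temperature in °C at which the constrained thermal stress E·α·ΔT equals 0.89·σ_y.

155 °C

E = 6.43 Mpsi = 44.33 GPa.
E·α·ΔT = 157.5 MPa ⇒ ΔT = 157.5 / (44.33×10³ × 25.4×10⁻⁶) = 139.9 K.
T = 15.5 + 139.9 = 155.4 °C.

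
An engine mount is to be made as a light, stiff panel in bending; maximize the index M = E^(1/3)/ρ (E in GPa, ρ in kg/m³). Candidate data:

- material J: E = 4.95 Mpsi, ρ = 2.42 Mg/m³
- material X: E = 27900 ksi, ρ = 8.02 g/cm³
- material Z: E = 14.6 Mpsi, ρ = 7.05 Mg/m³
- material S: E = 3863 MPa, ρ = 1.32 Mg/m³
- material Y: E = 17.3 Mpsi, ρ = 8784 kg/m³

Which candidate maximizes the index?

material J

Normalizing units and computing the index:
  material J: E = 34.13 GPa, ρ = 2420 kg/m³
  material X: E = 192.4 GPa, ρ = 8020 kg/m³
  material Z: E = 100.7 GPa, ρ = 7050 kg/m³
  material S: E = 3.863 GPa, ρ = 1320 kg/m³
  material Y: E = 119.3 GPa, ρ = 8784 kg/m³
  material J: M = 1.34×10⁻³
  material S: M = 1.19×10⁻³
  material X: M = 0.720×10⁻³
  material Z: M = 0.660×10⁻³
  material Y: M = 0.560×10⁻³
Material J ranks first.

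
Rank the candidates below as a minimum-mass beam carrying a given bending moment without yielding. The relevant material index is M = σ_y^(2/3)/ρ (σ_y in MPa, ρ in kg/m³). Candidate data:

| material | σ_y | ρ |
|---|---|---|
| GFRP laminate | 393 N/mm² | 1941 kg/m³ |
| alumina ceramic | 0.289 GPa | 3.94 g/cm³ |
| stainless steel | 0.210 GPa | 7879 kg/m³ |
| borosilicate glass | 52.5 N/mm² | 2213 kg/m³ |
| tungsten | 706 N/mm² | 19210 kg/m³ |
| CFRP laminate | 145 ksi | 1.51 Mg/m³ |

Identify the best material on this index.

In SI units:
  GFRP laminate: σ_y = 393.0 MPa, ρ = 1941 kg/m³
  alumina ceramic: σ_y = 289.0 MPa, ρ = 3940 kg/m³
  stainless steel: σ_y = 210.0 MPa, ρ = 7879 kg/m³
  borosilicate glass: σ_y = 52.50 MPa, ρ = 2213 kg/m³
  tungsten: σ_y = 706.0 MPa, ρ = 19210 kg/m³
  CFRP laminate: σ_y = 999.7 MPa, ρ = 1510 kg/m³
  CFRP laminate: M = 66.2×10⁻³
  GFRP laminate: M = 27.6×10⁻³
  alumina ceramic: M = 11.1×10⁻³
  borosilicate glass: M = 6.34×10⁻³
  stainless steel: M = 4.48×10⁻³
  tungsten: M = 4.13×10⁻³
CFRP laminate ranks first.

CFRP laminate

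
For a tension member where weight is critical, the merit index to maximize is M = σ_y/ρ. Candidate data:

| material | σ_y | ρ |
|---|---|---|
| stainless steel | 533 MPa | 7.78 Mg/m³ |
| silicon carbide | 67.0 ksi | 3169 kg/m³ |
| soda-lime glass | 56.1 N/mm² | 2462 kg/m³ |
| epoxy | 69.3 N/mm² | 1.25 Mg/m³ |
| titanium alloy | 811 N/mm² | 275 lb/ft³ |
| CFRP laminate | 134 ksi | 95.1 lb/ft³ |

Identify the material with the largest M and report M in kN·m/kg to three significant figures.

Normalizing units and computing the index:
  stainless steel: σ_y = 533.0 MPa, ρ = 7780 kg/m³
  silicon carbide: σ_y = 461.9 MPa, ρ = 3169 kg/m³
  soda-lime glass: σ_y = 56.10 MPa, ρ = 2462 kg/m³
  epoxy: σ_y = 69.30 MPa, ρ = 1250 kg/m³
  titanium alloy: σ_y = 811.0 MPa, ρ = 4405 kg/m³
  CFRP laminate: σ_y = 923.9 MPa, ρ = 1523 kg/m³
  CFRP laminate: M = 606 kN·m/kg
  titanium alloy: M = 184 kN·m/kg
  silicon carbide: M = 146 kN·m/kg
  stainless steel: M = 68.5 kN·m/kg
  epoxy: M = 55.4 kN·m/kg
  soda-lime glass: M = 22.8 kN·m/kg
Highest index: CFRP laminate.

CFRP laminate, M = 606 kN·m/kg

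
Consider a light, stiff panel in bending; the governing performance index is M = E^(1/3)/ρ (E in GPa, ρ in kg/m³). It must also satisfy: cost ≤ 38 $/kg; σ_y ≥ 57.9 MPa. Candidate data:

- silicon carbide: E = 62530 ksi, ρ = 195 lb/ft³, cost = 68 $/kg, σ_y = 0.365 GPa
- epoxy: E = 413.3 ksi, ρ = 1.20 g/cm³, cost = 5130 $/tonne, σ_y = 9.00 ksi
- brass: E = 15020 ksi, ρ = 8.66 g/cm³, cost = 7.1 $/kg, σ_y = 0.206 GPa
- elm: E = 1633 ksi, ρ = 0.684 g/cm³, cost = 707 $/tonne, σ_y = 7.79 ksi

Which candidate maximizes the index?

epoxy

Screen on constraints: cost ≤ 38 $/kg; σ_y ≥ 57.9 MPa. Survivors: epoxy, brass.
Convert each candidate to consistent units, then evaluate M:
  epoxy: E = 2.850 GPa, ρ = 1200 kg/m³
  brass: E = 103.6 GPa, ρ = 8660 kg/m³
  epoxy: M = 1.18×10⁻³
  brass: M = 0.542×10⁻³
The maximum is for epoxy.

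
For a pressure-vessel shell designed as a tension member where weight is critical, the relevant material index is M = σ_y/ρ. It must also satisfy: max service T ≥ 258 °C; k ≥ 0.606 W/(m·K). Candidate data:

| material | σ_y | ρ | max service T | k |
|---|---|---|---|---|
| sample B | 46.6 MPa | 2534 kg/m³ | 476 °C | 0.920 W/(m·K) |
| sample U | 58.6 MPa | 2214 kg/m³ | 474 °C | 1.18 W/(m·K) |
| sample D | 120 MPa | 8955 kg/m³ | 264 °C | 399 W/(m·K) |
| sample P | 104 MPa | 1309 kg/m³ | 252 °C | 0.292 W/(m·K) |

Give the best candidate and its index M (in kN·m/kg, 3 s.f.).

Screen on constraints: max service T ≥ 258 °C; k ≥ 0.606 W/(m·K). Survivors: sample B, sample U, sample D.
Computing M directly (units already consistent):
  sample U: M = 26.5 kN·m/kg
  sample B: M = 18.4 kN·m/kg
  sample D: M = 13.4 kN·m/kg
Sample U ranks first.

sample U, M = 26.5 kN·m/kg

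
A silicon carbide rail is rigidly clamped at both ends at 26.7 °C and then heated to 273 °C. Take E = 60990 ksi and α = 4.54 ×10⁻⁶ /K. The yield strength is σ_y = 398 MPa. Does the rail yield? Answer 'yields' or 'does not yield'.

E = 60990 ksi = 420.5 GPa.
ΔT = 246.3 K. Constrained thermal stress σ = E·α·ΔT = 420.5×10³ MPa × 4.54×10⁻⁶ × 246.3 = 470 MPa (compressive).
Compare to σ_y = 398 MPa: σ ≥ σ_y, so it yields.

yields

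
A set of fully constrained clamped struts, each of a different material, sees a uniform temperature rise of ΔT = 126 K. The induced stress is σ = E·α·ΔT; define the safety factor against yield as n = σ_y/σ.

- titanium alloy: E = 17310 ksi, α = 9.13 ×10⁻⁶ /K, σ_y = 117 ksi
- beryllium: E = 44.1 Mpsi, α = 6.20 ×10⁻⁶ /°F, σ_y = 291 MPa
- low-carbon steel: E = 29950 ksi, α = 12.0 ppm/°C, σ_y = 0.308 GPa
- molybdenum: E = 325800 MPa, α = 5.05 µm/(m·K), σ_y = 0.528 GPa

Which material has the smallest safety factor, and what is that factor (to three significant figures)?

In consistent units (E in GPa, α in ×10⁻⁶/K, σ_y in MPa):
  titanium alloy: E = 119.3, α = 9.13, σ_y = 806.7 → σ = 137 MPa, n = 5.88
  beryllium: E = 304.1, α = 11.2, σ_y = 291.0 → σ = 428 MPa, n = 0.681
  low-carbon steel: E = 206.5, α = 12.0, σ_y = 308.0 → σ = 312 MPa, n = 0.986
  molybdenum: E = 325.8, α = 5.05, σ_y = 528.0 → σ = 207 MPa, n = 2.55
Smallest n: beryllium with n = 0.681.

beryllium, n = 0.681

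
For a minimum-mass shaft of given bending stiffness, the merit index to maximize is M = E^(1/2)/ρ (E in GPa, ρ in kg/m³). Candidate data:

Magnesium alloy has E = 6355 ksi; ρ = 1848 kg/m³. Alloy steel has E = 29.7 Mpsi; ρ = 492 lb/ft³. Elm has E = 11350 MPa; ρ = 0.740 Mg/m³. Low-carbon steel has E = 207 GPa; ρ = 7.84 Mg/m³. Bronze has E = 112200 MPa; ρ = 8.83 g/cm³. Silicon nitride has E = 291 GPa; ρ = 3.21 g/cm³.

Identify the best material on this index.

In SI units:
  magnesium alloy: E = 43.82 GPa, ρ = 1848 kg/m³
  alloy steel: E = 204.8 GPa, ρ = 7881 kg/m³
  elm: E = 11.35 GPa, ρ = 740.0 kg/m³
  low-carbon steel: E = 207.0 GPa, ρ = 7840 kg/m³
  bronze: E = 112.2 GPa, ρ = 8830 kg/m³
  silicon nitride: E = 291.0 GPa, ρ = 3210 kg/m³
  silicon nitride: M = 5.31×10⁻³
  elm: M = 4.55×10⁻³
  magnesium alloy: M = 3.58×10⁻³
  low-carbon steel: M = 1.84×10⁻³
  alloy steel: M = 1.82×10⁻³
  bronze: M = 1.20×10⁻³
Highest index: silicon nitride.

silicon nitride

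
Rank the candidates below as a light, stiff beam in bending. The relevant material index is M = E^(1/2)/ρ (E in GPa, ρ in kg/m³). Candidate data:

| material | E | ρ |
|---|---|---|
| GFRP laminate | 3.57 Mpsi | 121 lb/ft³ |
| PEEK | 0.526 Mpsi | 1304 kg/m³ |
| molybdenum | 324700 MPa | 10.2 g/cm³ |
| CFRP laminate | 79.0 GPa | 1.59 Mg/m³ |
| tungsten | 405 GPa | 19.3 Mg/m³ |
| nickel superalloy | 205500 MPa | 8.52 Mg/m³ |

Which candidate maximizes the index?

CFRP laminate

Normalizing units and computing the index:
  GFRP laminate: E = 24.61 GPa, ρ = 1938 kg/m³
  PEEK: E = 3.627 GPa, ρ = 1304 kg/m³
  molybdenum: E = 324.7 GPa, ρ = 10200 kg/m³
  CFRP laminate: E = 79.00 GPa, ρ = 1590 kg/m³
  tungsten: E = 405.0 GPa, ρ = 19300 kg/m³
  nickel superalloy: E = 205.5 GPa, ρ = 8520 kg/m³
  CFRP laminate: M = 5.59×10⁻³
  GFRP laminate: M = 2.56×10⁻³
  molybdenum: M = 1.77×10⁻³
  nickel superalloy: M = 1.68×10⁻³
  PEEK: M = 1.46×10⁻³
  tungsten: M = 1.04×10⁻³
Highest index: CFRP laminate.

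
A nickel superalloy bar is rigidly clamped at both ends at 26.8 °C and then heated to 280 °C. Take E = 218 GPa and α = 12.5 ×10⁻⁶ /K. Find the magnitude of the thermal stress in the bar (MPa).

ΔT = 253.2 K. Constrained thermal stress σ = E·α·ΔT = 218.0×10³ MPa × 12.5×10⁻⁶ × 253.2 = 690 MPa (compressive).

690 MPa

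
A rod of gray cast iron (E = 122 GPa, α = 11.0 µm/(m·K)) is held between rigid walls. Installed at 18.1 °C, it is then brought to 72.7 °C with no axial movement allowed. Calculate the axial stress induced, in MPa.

ΔT = 54.60 K. Constrained thermal stress σ = E·α·ΔT = 122.0×10³ MPa × 11.0×10⁻⁶ × 54.60 = 73.3 MPa (compressive).

73.3 MPa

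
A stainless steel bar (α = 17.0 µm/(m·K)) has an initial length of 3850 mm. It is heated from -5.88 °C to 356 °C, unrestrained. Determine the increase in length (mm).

ΔT = 356 − (-5.88) = 361.9 K.
ΔL = α·L₀·ΔT = 17.0×10⁻⁶ × 3850 mm × 361.9 K = 23.7 mm.

23.7 mm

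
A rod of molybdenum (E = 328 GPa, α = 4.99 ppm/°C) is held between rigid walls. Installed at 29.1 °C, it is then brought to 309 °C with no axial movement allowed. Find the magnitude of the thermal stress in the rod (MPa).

458 MPa

ΔT = 279.9 K. Constrained thermal stress σ = E·α·ΔT = 328.0×10³ MPa × 4.99×10⁻⁶ × 279.9 = 458 MPa (compressive).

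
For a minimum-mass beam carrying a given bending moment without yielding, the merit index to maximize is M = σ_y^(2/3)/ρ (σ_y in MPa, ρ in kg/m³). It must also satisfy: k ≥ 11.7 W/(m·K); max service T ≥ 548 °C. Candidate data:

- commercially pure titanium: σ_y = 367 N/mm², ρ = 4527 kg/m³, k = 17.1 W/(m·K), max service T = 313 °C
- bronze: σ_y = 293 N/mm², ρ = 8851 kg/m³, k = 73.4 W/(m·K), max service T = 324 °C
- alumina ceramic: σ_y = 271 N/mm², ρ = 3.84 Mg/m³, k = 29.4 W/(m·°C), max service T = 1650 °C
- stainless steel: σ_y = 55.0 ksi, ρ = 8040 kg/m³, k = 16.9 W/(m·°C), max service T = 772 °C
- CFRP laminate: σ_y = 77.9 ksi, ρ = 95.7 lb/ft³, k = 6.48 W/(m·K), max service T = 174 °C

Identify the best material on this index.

alumina ceramic

Screen on constraints: k ≥ 11.7 W/(m·K); max service T ≥ 548 °C. Survivors: alumina ceramic, stainless steel.
After converting to SI:
  alumina ceramic: σ_y = 271.0 MPa, ρ = 3840 kg/m³
  stainless steel: σ_y = 379.2 MPa, ρ = 8040 kg/m³
  alumina ceramic: M = 10.9×10⁻³
  stainless steel: M = 6.52×10⁻³
Alumina ceramic has the largest M.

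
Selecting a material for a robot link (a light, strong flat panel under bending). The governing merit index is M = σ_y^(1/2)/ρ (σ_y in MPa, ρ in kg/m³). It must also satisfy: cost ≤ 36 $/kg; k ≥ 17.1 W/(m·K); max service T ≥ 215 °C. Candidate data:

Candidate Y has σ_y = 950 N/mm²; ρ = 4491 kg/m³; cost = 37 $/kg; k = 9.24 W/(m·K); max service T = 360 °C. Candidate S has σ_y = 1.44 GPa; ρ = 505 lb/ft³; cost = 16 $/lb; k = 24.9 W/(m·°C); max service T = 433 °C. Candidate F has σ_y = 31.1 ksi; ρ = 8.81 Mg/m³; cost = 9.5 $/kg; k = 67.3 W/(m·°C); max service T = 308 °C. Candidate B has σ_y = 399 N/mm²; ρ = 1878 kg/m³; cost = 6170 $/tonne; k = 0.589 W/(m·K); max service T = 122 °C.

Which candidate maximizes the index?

candidate S

Screen on constraints: cost ≤ 36 $/kg; k ≥ 17.1 W/(m·K); max service T ≥ 215 °C. Survivors: candidate S, candidate F.
Convert each candidate to consistent units, then evaluate M:
  candidate S: σ_y = 1440 MPa, ρ = 8089 kg/m³
  candidate F: σ_y = 214.4 MPa, ρ = 8810 kg/m³
  candidate S: M = 4.69×10⁻³
  candidate F: M = 1.66×10⁻³
The maximum is for candidate S.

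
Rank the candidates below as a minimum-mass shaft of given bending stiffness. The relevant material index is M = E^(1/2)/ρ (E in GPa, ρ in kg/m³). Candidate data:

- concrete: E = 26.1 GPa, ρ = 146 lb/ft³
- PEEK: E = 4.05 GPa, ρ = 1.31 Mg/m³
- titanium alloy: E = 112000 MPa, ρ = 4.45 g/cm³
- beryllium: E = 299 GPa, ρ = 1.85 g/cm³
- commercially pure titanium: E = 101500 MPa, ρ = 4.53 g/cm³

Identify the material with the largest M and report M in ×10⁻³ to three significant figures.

In SI units:
  concrete: E = 26.10 GPa, ρ = 2339 kg/m³
  PEEK: E = 4.050 GPa, ρ = 1310 kg/m³
  titanium alloy: E = 112.0 GPa, ρ = 4450 kg/m³
  beryllium: E = 299.0 GPa, ρ = 1850 kg/m³
  commercially pure titanium: E = 101.5 GPa, ρ = 4530 kg/m³
  beryllium: M = 9.35×10⁻³
  titanium alloy: M = 2.38×10⁻³
  commercially pure titanium: M = 2.22×10⁻³
  concrete: M = 2.18×10⁻³
  PEEK: M = 1.54×10⁻³
Beryllium has the largest M.

beryllium, M = 9.35×10⁻³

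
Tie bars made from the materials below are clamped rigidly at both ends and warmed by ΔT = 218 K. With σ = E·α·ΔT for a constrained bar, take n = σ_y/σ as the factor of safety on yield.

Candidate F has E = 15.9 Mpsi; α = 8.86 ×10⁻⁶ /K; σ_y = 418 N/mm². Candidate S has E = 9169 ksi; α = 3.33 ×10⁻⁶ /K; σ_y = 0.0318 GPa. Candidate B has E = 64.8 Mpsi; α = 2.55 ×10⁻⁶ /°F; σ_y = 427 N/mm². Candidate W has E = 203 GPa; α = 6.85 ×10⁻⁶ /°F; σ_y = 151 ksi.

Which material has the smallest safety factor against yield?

With everything in SI (GPa, ×10⁻⁶/K, MPa):
  candidate F: E = 109.6, α = 8.86, σ_y = 418.0 → σ = 212 MPa, n = 1.97
  candidate S: E = 63.22, α = 3.33, σ_y = 31.80 → σ = 45.9 MPa, n = 0.693
  candidate B: E = 446.8, α = 4.59, σ_y = 427.0 → σ = 447 MPa, n = 0.955
  candidate W: E = 203.0, α = 12.3, σ_y = 1041 → σ = 546 MPa, n = 1.91
Smallest n: candidate S with n = 0.693.

candidate S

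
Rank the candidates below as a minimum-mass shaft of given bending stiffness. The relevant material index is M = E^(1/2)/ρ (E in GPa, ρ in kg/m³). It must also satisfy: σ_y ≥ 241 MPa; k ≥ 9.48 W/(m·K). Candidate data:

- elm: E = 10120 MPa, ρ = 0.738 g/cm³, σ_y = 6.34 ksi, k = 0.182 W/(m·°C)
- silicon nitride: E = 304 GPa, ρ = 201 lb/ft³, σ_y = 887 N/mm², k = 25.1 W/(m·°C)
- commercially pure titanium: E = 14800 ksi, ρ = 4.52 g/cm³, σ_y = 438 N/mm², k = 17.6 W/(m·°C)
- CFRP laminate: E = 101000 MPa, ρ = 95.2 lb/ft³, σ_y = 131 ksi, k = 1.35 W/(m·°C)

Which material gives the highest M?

Screen on constraints: σ_y ≥ 241 MPa; k ≥ 9.48 W/(m·K). Survivors: silicon nitride, commercially pure titanium.
In SI units:
  silicon nitride: E = 304.0 GPa, ρ = 3220 kg/m³
  commercially pure titanium: E = 102.0 GPa, ρ = 4520 kg/m³
  silicon nitride: M = 5.42×10⁻³
  commercially pure titanium: M = 2.23×10⁻³
Silicon nitride ranks first.

silicon nitride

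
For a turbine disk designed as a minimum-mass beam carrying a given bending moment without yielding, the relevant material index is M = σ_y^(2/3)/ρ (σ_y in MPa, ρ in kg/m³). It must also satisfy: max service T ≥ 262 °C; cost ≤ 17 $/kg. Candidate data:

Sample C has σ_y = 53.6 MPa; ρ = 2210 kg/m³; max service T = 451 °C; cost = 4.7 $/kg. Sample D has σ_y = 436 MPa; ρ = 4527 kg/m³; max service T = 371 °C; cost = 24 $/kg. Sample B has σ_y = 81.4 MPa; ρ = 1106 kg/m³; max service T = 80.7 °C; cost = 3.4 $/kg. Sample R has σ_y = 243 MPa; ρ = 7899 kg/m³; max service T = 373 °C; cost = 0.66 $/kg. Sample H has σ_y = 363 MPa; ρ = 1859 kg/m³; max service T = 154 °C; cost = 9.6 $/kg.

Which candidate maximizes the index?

sample C

Screen on constraints: max service T ≥ 262 °C; cost ≤ 17 $/kg. Survivors: sample C, sample R.
Evaluate M for each candidate:
  sample C: M = 6.43×10⁻³
  sample R: M = 4.93×10⁻³
Sample C has the largest M.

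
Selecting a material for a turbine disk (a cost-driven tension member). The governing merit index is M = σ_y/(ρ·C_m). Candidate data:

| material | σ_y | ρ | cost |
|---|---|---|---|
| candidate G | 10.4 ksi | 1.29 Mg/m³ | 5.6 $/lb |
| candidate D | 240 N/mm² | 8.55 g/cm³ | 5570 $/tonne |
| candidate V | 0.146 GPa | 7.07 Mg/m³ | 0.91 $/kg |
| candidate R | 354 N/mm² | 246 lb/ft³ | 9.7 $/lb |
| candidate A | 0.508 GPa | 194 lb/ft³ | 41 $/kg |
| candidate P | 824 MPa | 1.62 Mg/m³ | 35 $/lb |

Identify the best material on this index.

Convert each candidate to consistent units, then evaluate M:
  candidate G: σ_y = 71.71 MPa, ρ = 1290 kg/m³, cost = 12.35 $/kg
  candidate D: σ_y = 240.0 MPa, ρ = 8550 kg/m³, cost = 5.570 $/kg
  candidate V: σ_y = 146.0 MPa, ρ = 7070 kg/m³, cost = 0.9100 $/kg
  candidate R: σ_y = 354.0 MPa, ρ = 3941 kg/m³, cost = 21.38 $/kg
  candidate A: σ_y = 508.0 MPa, ρ = 3108 kg/m³, cost = 41.00 $/kg
  candidate P: σ_y = 824.0 MPa, ρ = 1620 kg/m³, cost = 77.16 $/kg
  candidate V: M = 22.7 kN·m per $
  candidate P: M = 6.59 kN·m per $
  candidate D: M = 5.04 kN·m per $
  candidate G: M = 4.50 kN·m per $
  candidate R: M = 4.20 kN·m per $
  candidate A: M = 3.99 kN·m per $
Candidate V has the largest M.

candidate V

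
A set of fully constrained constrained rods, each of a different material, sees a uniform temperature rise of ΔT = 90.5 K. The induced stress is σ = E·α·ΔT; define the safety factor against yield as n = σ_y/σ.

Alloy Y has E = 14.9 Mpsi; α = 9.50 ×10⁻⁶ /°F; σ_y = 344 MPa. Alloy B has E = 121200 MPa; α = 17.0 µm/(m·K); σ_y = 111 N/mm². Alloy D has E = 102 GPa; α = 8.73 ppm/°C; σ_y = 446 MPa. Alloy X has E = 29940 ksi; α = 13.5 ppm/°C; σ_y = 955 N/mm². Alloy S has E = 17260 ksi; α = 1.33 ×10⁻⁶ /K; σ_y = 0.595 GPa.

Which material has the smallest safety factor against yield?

alloy B

In consistent units (E in GPa, α in ×10⁻⁶/K, σ_y in MPa):
  alloy Y: E = 102.7, α = 17.1, σ_y = 344.0 → σ = 159 MPa, n = 2.16
  alloy B: E = 121.2, α = 17.0, σ_y = 111.0 → σ = 186 MPa, n = 0.595
  alloy D: E = 102.0, α = 8.73, σ_y = 446.0 → σ = 80.6 MPa, n = 5.53
  alloy X: E = 206.4, α = 13.5, σ_y = 955.0 → σ = 252 MPa, n = 3.79
  alloy S: E = 119.0, α = 1.33, σ_y = 595.0 → σ = 14.3 MPa, n = 41.5
Smallest n: alloy B with n = 0.595.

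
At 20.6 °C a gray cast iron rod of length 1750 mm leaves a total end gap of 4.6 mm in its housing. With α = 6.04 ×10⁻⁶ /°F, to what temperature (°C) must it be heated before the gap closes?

α = 6.04×10⁻⁶/°F × 9/5 = 10.9×10⁻⁶/K.
α·L₀·ΔT = 4.6 mm ⇒ ΔT = 4.6 / (10.9×10⁻⁶ × 1750.0) = 241.8 K.
T = 20.6 + 241.8 = 262.4 °C.

262 °C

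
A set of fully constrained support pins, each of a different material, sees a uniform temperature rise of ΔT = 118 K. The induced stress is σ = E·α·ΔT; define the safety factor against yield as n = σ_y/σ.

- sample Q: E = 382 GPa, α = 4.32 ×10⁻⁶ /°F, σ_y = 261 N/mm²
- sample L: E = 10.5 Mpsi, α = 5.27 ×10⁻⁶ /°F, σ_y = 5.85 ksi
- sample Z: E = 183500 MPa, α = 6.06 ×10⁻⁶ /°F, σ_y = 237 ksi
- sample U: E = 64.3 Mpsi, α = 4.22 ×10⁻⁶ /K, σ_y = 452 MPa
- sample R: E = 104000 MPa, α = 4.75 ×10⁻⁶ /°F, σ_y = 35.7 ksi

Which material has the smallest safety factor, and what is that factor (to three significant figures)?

sample L, n = 0.498

With everything in SI (GPa, ×10⁻⁶/K, MPa):
  sample Q: E = 382.0, α = 7.78, σ_y = 261.0 → σ = 351 MPa, n = 0.745
  sample L: E = 72.39, α = 9.49, σ_y = 40.33 → σ = 81.0 MPa, n = 0.498
  sample Z: E = 183.5, α = 10.9, σ_y = 1634 → σ = 236 MPa, n = 6.92
  sample U: E = 443.3, α = 4.22, σ_y = 452.0 → σ = 221 MPa, n = 2.05
  sample R: E = 104.0, α = 8.55, σ_y = 246.1 → σ = 105 MPa, n = 2.35
The minimum is sample L at n = 0.498.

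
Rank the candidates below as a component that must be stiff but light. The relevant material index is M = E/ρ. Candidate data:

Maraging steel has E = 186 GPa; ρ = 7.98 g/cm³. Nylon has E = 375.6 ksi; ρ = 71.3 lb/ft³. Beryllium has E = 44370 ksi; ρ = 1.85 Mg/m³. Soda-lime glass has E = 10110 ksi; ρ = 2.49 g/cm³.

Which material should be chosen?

Normalizing units and computing the index:
  maraging steel: E = 186.0 GPa, ρ = 7980 kg/m³
  nylon: E = 2.590 GPa, ρ = 1142 kg/m³
  beryllium: E = 305.9 GPa, ρ = 1850 kg/m³
  soda-lime glass: E = 69.71 GPa, ρ = 2490 kg/m³
  beryllium: M = 165 MN·m/kg
  soda-lime glass: M = 28.0 MN·m/kg
  maraging steel: M = 23.3 MN·m/kg
  nylon: M = 2.27 MN·m/kg
Highest index: beryllium.

beryllium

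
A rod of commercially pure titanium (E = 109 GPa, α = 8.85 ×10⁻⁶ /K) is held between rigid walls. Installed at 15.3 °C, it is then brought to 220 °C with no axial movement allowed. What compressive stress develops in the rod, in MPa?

ΔT = 204.7 K. Constrained thermal stress σ = E·α·ΔT = 109.0×10³ MPa × 8.85×10⁻⁶ × 204.7 = 197 MPa (compressive).

197 MPa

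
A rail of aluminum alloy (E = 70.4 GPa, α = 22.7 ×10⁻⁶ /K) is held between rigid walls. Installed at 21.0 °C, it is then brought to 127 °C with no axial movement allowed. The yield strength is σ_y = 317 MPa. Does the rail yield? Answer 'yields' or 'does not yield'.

ΔT = 106.0 K. Constrained thermal stress σ = E·α·ΔT = 70.40×10³ MPa × 22.7×10⁻⁶ × 106.0 = 169 MPa (compressive).
Compare to σ_y = 317 MPa: σ < σ_y, so it does not yield.

does not yield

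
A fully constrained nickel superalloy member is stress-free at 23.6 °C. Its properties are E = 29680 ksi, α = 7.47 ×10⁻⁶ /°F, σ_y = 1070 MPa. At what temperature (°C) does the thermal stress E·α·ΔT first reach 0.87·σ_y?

E = 29680 ksi = 204.6 GPa.
α = 7.47×10⁻⁶/°F × 9/5 = 13.4×10⁻⁶/K.
E·α·ΔT = 930.9 MPa ⇒ ΔT = 930.9 / (204.6×10³ × 13.4×10⁻⁶) = 338.3 K.
T = 23.6 + 338.3 = 361.9 °C.

362 °C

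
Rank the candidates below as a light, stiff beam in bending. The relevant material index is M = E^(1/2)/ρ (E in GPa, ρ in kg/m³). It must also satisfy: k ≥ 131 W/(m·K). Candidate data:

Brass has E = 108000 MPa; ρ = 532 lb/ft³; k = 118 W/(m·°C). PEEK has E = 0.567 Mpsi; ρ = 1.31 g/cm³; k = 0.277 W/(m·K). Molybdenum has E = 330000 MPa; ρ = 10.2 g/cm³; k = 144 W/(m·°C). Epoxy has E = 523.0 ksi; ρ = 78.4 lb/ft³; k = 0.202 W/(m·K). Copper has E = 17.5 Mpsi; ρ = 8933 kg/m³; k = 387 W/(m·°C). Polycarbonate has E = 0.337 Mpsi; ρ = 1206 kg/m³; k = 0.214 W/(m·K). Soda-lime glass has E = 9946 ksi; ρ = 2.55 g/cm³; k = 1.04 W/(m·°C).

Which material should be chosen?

molybdenum

Screen on constraints: k ≥ 131 W/(m·K). Survivors: molybdenum, copper.
Normalizing units and computing the index:
  molybdenum: E = 330.0 GPa, ρ = 10200 kg/m³
  copper: E = 120.7 GPa, ρ = 8933 kg/m³
  molybdenum: M = 1.78×10⁻³
  copper: M = 1.23×10⁻³
The maximum is for molybdenum.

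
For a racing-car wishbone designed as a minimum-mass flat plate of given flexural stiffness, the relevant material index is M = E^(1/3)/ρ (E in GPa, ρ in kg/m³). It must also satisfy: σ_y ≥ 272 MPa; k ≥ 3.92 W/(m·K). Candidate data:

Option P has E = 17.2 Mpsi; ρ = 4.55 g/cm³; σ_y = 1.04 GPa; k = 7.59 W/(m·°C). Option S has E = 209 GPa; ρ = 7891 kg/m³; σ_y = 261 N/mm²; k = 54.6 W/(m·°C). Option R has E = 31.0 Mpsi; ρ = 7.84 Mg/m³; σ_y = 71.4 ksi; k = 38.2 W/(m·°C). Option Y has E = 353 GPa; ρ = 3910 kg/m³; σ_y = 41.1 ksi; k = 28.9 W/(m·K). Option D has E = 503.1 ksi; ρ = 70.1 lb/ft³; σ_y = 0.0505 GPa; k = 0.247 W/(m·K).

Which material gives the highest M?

option Y

Screen on constraints: σ_y ≥ 272 MPa; k ≥ 3.92 W/(m·K). Survivors: option P, option R, option Y.
Putting every candidate on a common basis:
  option P: E = 118.6 GPa, ρ = 4550 kg/m³
  option R: E = 213.7 GPa, ρ = 7840 kg/m³
  option Y: E = 353.0 GPa, ρ = 3910 kg/m³
  option Y: M = 1.81×10⁻³
  option P: M = 1.08×10⁻³
  option R: M = 0.763×10⁻³
Option Y ranks first.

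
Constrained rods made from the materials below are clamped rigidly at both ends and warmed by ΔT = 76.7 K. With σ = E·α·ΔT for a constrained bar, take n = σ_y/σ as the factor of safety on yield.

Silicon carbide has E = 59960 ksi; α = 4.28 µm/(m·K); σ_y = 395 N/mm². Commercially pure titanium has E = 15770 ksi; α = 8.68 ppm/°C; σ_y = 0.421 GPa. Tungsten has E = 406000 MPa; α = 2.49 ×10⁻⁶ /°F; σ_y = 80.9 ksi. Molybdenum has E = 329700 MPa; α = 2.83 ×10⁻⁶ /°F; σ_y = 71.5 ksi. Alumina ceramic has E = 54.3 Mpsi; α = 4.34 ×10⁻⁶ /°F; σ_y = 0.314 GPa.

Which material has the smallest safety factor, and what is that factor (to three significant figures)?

alumina ceramic, n = 1.40

With everything in SI (GPa, ×10⁻⁶/K, MPa):
  silicon carbide: E = 413.4, α = 4.28, σ_y = 395.0 → σ = 136 MPa, n = 2.91
  commercially pure titanium: E = 108.7, α = 8.68, σ_y = 421.0 → σ = 72.4 MPa, n = 5.82
  tungsten: E = 406.0, α = 4.48, σ_y = 557.8 → σ = 140 MPa, n = 4.00
  molybdenum: E = 329.7, α = 5.09, σ_y = 493.0 → σ = 129 MPa, n = 3.83
  alumina ceramic: E = 374.4, α = 7.81, σ_y = 314.0 → σ = 224 MPa, n = 1.40
Alumina ceramic has the lowest safety factor, n = 1.40.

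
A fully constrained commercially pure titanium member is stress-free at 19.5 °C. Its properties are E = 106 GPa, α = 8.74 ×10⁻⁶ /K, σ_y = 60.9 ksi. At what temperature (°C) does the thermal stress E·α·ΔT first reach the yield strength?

473 °C

σ_y = 60.9 ksi = 419.9 MPa.
E·α·ΔT = 419.9 MPa ⇒ ΔT = 419.9 / (106.0×10³ × 8.74×10⁻⁶) = 453.2 K.
T = 19.5 + 453.2 = 472.7 °C.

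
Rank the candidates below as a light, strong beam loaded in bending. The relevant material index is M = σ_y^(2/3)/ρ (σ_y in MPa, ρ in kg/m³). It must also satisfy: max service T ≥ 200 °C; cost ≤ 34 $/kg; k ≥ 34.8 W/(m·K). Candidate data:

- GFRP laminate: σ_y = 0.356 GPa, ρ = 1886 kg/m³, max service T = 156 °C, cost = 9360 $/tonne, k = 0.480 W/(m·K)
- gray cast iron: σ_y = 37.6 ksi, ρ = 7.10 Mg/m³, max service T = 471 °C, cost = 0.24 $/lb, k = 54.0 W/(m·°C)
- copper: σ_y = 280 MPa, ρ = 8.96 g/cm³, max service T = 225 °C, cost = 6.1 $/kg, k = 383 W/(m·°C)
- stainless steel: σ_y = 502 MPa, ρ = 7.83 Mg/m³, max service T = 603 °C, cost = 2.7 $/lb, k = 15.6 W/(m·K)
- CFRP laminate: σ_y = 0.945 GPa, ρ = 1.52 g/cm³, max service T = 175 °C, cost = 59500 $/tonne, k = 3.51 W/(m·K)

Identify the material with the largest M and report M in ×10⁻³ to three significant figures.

Screen on constraints: max service T ≥ 200 °C; cost ≤ 34 $/kg; k ≥ 34.8 W/(m·K). Survivors: gray cast iron, copper.
Normalizing units and computing the index:
  gray cast iron: σ_y = 259.2 MPa, ρ = 7100 kg/m³
  copper: σ_y = 280.0 MPa, ρ = 8960 kg/m³
  gray cast iron: M = 5.73×10⁻³
  copper: M = 4.78×10⁻³
Highest index: gray cast iron.

gray cast iron, M = 5.73×10⁻³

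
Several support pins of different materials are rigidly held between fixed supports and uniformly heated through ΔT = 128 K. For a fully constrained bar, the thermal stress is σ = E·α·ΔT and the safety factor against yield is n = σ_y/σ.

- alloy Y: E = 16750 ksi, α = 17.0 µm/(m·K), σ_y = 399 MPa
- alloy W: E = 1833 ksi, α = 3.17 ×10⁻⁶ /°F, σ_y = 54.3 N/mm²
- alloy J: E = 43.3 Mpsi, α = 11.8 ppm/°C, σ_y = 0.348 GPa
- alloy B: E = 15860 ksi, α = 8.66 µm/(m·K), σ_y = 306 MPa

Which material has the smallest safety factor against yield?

Converting E to GPa, α to ×10⁻⁶/K, σ_y to MPa, then σ and n for each:
  alloy Y: E = 115.5, α = 17.0, σ_y = 399.0 → σ = 251 MPa, n = 1.59
  alloy W: E = 12.64, α = 5.71, σ_y = 54.30 → σ = 9.23 MPa, n = 5.88
  alloy J: E = 298.5, α = 11.8, σ_y = 348.0 → σ = 451 MPa, n = 0.772
  alloy B: E = 109.4, α = 8.66, σ_y = 306.0 → σ = 121 MPa, n = 2.52
The minimum is alloy J at n = 0.772.

alloy J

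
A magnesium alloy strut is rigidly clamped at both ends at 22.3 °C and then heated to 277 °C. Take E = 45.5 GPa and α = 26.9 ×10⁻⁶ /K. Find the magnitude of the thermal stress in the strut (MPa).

312 MPa

ΔT = 254.7 K. Constrained thermal stress σ = E·α·ΔT = 45.50×10³ MPa × 26.9×10⁻⁶ × 254.7 = 312 MPa (compressive).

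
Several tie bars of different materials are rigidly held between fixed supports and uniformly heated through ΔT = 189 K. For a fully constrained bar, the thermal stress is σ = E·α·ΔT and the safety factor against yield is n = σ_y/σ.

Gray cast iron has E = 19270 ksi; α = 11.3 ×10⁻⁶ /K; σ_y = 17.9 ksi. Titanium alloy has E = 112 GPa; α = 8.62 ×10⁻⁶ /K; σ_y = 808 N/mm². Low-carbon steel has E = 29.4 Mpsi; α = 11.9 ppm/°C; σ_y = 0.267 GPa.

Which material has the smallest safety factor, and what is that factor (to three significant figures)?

Per material, after unit conversion:
  gray cast iron: E = 132.9, α = 11.3, σ_y = 123.4 → σ = 284 MPa, n = 0.435
  titanium alloy: E = 112.0, α = 8.62, σ_y = 808.0 → σ = 182 MPa, n = 4.43
  low-carbon steel: E = 202.7, α = 11.9, σ_y = 267.0 → σ = 456 MPa, n = 0.586
Gray cast iron has the lowest safety factor, n = 0.435.

gray cast iron, n = 0.435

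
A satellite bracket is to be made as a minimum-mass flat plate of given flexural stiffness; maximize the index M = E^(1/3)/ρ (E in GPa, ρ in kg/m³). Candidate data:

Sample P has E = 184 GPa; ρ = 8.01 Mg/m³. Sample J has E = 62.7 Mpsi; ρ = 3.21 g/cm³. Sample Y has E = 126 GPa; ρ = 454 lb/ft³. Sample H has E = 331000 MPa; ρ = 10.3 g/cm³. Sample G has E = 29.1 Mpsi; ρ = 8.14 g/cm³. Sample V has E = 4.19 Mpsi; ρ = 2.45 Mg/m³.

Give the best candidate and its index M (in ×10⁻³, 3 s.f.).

sample J, M = 2.36×10⁻³

After converting to SI:
  sample P: E = 184.0 GPa, ρ = 8010 kg/m³
  sample J: E = 432.3 GPa, ρ = 3210 kg/m³
  sample Y: E = 126.0 GPa, ρ = 7272 kg/m³
  sample H: E = 331.0 GPa, ρ = 10300 kg/m³
  sample G: E = 200.6 GPa, ρ = 8140 kg/m³
  sample V: E = 28.89 GPa, ρ = 2450 kg/m³
  sample J: M = 2.36×10⁻³
  sample V: M = 1.25×10⁻³
  sample G: M = 0.719×10⁻³
  sample P: M = 0.710×10⁻³
  sample Y: M = 0.689×10⁻³
  sample H: M = 0.672×10⁻³
The maximum is for sample J.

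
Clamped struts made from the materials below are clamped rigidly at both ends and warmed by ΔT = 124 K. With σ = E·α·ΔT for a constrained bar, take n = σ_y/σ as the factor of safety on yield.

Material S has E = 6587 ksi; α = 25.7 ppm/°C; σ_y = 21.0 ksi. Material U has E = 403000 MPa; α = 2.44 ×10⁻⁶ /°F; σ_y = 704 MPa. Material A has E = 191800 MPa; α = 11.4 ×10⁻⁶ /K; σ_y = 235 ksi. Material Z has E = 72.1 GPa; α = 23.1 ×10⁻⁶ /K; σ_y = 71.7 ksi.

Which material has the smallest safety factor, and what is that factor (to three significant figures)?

material S, n = 1.00

With everything in SI (GPa, ×10⁻⁶/K, MPa):
  material S: E = 45.42, α = 25.7, σ_y = 144.8 → σ = 145 MPa, n = 1.00
  material U: E = 403.0, α = 4.39, σ_y = 704.0 → σ = 219 MPa, n = 3.21
  material A: E = 191.8, α = 11.4, σ_y = 1620 → σ = 271 MPa, n = 5.98
  material Z: E = 72.10, α = 23.1, σ_y = 494.4 → σ = 207 MPa, n = 2.39
Material S has the lowest safety factor, n = 1.00.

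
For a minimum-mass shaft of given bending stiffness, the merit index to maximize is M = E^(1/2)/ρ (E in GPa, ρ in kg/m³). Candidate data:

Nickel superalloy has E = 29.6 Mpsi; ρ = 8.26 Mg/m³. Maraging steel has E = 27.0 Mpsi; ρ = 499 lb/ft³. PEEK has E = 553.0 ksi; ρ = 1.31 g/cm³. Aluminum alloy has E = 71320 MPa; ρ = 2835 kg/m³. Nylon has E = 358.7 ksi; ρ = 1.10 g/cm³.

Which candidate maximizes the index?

Normalizing units and computing the index:
  nickel superalloy: E = 204.1 GPa, ρ = 8260 kg/m³
  maraging steel: E = 186.2 GPa, ρ = 7993 kg/m³
  PEEK: E = 3.813 GPa, ρ = 1310 kg/m³
  aluminum alloy: E = 71.32 GPa, ρ = 2835 kg/m³
  nylon: E = 2.473 GPa, ρ = 1100 kg/m³
  aluminum alloy: M = 2.98×10⁻³
  nickel superalloy: M = 1.73×10⁻³
  maraging steel: M = 1.71×10⁻³
  PEEK: M = 1.49×10⁻³
  nylon: M = 1.43×10⁻³
Highest index: aluminum alloy.

aluminum alloy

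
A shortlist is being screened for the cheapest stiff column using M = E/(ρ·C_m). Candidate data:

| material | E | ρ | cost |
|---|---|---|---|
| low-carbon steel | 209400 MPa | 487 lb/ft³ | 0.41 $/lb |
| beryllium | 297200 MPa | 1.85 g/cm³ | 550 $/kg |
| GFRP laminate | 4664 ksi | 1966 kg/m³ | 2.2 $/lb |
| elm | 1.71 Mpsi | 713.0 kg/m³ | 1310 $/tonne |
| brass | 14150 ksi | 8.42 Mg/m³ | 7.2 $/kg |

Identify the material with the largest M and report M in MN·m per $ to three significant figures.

Normalizing units and computing the index:
  low-carbon steel: E = 209.4 GPa, ρ = 7801 kg/m³, cost = 0.9039 $/kg
  beryllium: E = 297.2 GPa, ρ = 1850 kg/m³, cost = 550.0 $/kg
  GFRP laminate: E = 32.16 GPa, ρ = 1966 kg/m³, cost = 4.850 $/kg
  elm: E = 11.79 GPa, ρ = 713.0 kg/m³, cost = 1.310 $/kg
  brass: E = 97.56 GPa, ρ = 8420 kg/m³, cost = 7.200 $/kg
  low-carbon steel: M = 29.7 MN·m per $
  elm: M = 12.6 MN·m per $
  GFRP laminate: M = 3.37 MN·m per $
  brass: M = 1.61 MN·m per $
  beryllium: M = 0.292 MN·m per $
The maximum is for low-carbon steel.

low-carbon steel, M = 29.7 MN·m per $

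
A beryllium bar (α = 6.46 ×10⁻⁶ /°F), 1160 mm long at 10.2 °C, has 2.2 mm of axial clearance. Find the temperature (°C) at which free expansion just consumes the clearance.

173 °C

α = 6.46×10⁻⁶/°F × 9/5 = 11.6×10⁻⁶/K.
α·L₀·ΔT = 2.2 mm ⇒ ΔT = 2.2 / (11.6×10⁻⁶ × 1160.0) = 163.1 K.
T = 10.2 + 163.1 = 173.3 °C.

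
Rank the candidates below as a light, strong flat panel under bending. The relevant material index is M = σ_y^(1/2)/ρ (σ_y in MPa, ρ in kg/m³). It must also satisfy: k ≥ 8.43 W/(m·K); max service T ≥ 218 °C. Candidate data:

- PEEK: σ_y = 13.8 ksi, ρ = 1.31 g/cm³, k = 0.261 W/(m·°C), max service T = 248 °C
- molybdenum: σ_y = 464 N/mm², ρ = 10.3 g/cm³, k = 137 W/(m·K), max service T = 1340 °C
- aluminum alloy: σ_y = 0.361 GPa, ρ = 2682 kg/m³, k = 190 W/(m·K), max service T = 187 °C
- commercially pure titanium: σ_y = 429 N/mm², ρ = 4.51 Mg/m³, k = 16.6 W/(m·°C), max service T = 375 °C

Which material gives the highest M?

Screen on constraints: k ≥ 8.43 W/(m·K); max service T ≥ 218 °C. Survivors: molybdenum, commercially pure titanium.
After converting to SI:
  molybdenum: σ_y = 464.0 MPa, ρ = 10300 kg/m³
  commercially pure titanium: σ_y = 429.0 MPa, ρ = 4510 kg/m³
  commercially pure titanium: M = 4.59×10⁻³
  molybdenum: M = 2.09×10⁻³
Commercially pure titanium has the largest M.

commercially pure titanium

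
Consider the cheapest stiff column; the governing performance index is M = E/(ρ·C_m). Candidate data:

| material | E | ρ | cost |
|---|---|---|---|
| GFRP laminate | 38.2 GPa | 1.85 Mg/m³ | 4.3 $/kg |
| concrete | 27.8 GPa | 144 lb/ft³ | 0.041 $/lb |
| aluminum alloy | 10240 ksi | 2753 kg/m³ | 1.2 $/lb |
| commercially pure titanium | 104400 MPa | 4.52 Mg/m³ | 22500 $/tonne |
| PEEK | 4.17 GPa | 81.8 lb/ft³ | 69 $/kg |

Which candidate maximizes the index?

In SI units:
  GFRP laminate: E = 38.20 GPa, ρ = 1850 kg/m³, cost = 4.300 $/kg
  concrete: E = 27.80 GPa, ρ = 2307 kg/m³, cost = 0.09039 $/kg
  aluminum alloy: E = 70.60 GPa, ρ = 2753 kg/m³, cost = 2.646 $/kg
  commercially pure titanium: E = 104.4 GPa, ρ = 4520 kg/m³, cost = 22.50 $/kg
  PEEK: E = 4.170 GPa, ρ = 1310 kg/m³, cost = 69.00 $/kg
  concrete: M = 133 MN·m per $
  aluminum alloy: M = 9.69 MN·m per $
  GFRP laminate: M = 4.80 MN·m per $
  commercially pure titanium: M = 1.03 MN·m per $
  PEEK: M = 0.0461 MN·m per $
Concrete ranks first.

concrete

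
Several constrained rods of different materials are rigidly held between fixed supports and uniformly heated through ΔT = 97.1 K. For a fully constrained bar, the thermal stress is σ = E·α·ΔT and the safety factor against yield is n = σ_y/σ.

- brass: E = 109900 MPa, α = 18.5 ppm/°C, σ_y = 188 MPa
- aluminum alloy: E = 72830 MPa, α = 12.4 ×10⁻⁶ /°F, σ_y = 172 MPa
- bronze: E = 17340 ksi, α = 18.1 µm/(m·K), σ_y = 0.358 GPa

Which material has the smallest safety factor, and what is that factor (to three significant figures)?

brass, n = 0.952

Per material, after unit conversion:
  brass: E = 109.9, α = 18.5, σ_y = 188.0 → σ = 197 MPa, n = 0.952
  aluminum alloy: E = 72.83, α = 22.3, σ_y = 172.0 → σ = 158 MPa, n = 1.09
  bronze: E = 119.6, α = 18.1, σ_y = 358.0 → σ = 210 MPa, n = 1.70
The minimum is brass at n = 0.952.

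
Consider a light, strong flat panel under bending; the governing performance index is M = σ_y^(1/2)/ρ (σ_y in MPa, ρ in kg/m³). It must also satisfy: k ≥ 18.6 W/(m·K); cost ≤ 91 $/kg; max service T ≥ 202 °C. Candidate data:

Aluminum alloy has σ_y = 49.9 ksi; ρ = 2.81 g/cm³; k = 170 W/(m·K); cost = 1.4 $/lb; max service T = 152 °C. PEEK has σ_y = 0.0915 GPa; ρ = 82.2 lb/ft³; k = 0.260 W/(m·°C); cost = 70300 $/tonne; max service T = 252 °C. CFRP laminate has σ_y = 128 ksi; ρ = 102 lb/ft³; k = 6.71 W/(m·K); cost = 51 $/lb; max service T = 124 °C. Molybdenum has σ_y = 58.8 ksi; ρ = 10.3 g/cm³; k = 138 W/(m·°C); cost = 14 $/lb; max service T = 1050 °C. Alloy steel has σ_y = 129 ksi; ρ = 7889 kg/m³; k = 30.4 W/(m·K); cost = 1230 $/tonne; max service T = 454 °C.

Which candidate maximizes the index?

Screen on constraints: k ≥ 18.6 W/(m·K); cost ≤ 91 $/kg; max service T ≥ 202 °C. Survivors: molybdenum, alloy steel.
Convert each candidate to consistent units, then evaluate M:
  molybdenum: σ_y = 405.4 MPa, ρ = 10300 kg/m³
  alloy steel: σ_y = 889.4 MPa, ρ = 7889 kg/m³
  alloy steel: M = 3.78×10⁻³
  molybdenum: M = 1.95×10⁻³
Alloy steel has the largest M.

alloy steel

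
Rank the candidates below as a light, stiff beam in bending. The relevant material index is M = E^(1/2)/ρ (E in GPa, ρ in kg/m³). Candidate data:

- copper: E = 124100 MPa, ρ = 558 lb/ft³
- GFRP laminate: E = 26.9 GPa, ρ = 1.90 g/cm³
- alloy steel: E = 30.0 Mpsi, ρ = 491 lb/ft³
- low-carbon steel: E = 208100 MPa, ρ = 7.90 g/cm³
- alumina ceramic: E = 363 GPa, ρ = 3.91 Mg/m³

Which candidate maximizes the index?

alumina ceramic

Normalizing units and computing the index:
  copper: E = 124.1 GPa, ρ = 8938 kg/m³
  GFRP laminate: E = 26.90 GPa, ρ = 1900 kg/m³
  alloy steel: E = 206.8 GPa, ρ = 7865 kg/m³
  low-carbon steel: E = 208.1 GPa, ρ = 7900 kg/m³
  alumina ceramic: E = 363.0 GPa, ρ = 3910 kg/m³
  alumina ceramic: M = 4.87×10⁻³
  GFRP laminate: M = 2.73×10⁻³
  alloy steel: M = 1.83×10⁻³
  low-carbon steel: M = 1.83×10⁻³
  copper: M = 1.25×10⁻³
Alumina ceramic has the largest M.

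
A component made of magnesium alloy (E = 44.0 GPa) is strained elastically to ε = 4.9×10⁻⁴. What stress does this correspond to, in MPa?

σ = E·ε = 44000 MPa × 4.9×10⁻⁴ = 21.6 MPa.

21.6 MPa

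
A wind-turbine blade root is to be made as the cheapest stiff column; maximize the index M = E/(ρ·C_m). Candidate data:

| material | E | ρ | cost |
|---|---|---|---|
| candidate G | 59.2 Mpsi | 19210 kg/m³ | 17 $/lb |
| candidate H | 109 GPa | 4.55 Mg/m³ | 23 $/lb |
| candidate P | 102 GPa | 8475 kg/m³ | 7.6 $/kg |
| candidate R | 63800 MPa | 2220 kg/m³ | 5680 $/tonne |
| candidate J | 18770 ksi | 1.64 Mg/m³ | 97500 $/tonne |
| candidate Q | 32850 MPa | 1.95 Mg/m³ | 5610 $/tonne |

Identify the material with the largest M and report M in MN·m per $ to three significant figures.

Putting every candidate on a common basis:
  candidate G: E = 408.2 GPa, ρ = 19210 kg/m³, cost = 37.48 $/kg
  candidate H: E = 109.0 GPa, ρ = 4550 kg/m³, cost = 50.71 $/kg
  candidate P: E = 102.0 GPa, ρ = 8475 kg/m³, cost = 7.600 $/kg
  candidate R: E = 63.80 GPa, ρ = 2220 kg/m³, cost = 5.680 $/kg
  candidate J: E = 129.4 GPa, ρ = 1640 kg/m³, cost = 97.50 $/kg
  candidate Q: E = 32.85 GPa, ρ = 1950 kg/m³, cost = 5.610 $/kg
  candidate R: M = 5.06 MN·m per $
  candidate Q: M = 3.00 MN·m per $
  candidate P: M = 1.58 MN·m per $
  candidate J: M = 0.809 MN·m per $
  candidate G: M = 0.567 MN·m per $
  candidate H: M = 0.472 MN·m per $
The maximum is for candidate R.

candidate R, M = 5.06 MN·m per $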